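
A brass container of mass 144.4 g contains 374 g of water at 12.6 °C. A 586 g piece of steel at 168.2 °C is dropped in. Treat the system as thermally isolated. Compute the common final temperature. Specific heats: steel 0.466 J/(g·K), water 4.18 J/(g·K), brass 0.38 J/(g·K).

Conservation of energy gives ΣQ = 0:
586×0.466×(T − 168.2) + 374×4.18×(T − 12.6) + 144.4×0.38×(T − 12.6) = 0
(273.08 + 1563.3 + 54.87) T = 273.08×168.2 + 1563.3×12.6 + 54.87×12.6
T ≈ 35.07 °C

T_f ≈ 35.1 °C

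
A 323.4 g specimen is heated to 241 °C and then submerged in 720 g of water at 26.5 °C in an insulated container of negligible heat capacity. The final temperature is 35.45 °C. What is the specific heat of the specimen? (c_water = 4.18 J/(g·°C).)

c ≈ 0.405 J/(g·°C)

Conservation of energy gives ΣQ = 0:
323.4·c·(35.45 − 241) + 720·4.18·(35.45 − 26.5) = 0
-66475 c = -26936
c = -26936/-66475 ≈ 0.4052 J/(g·°C)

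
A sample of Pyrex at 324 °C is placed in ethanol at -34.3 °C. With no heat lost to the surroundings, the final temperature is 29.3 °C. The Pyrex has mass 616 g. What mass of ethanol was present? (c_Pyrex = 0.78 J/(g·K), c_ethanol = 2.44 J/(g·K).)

Let T be the final temperature. ΣQ_i = 0:
616×0.78×(29.3 − 324) + m×2.44×(29.3 − (-34.3)) = 0
155.18 m = 141597
m = 141597/155.18 ≈ 912.4 g

m ≈ 912 g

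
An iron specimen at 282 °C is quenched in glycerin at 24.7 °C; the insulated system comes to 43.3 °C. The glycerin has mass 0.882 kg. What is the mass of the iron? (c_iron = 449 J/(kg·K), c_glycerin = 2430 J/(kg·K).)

m ≈ 0.372 kg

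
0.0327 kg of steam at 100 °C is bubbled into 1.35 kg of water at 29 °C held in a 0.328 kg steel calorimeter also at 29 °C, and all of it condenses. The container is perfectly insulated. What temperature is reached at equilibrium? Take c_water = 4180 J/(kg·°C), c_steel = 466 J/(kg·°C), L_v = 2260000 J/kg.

T_f ≈ 43.1 °C

Heat gained plus heat lost sum to zero:
condense steam: −0.0327·2260000 = −73902
  condensed water 100 °C→T: 136.69(T − 100)
  original water: 5643(T − 29)
  cup: 152.85(T − 29)
5932.5 T = 73902 + 13669 + 168080 = 255650
T ≈ 43.09 °C — below 100 °C, confirming all the steam condensed.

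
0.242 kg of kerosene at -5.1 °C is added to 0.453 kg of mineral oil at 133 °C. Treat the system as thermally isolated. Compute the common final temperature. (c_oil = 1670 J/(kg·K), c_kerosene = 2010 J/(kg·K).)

T_f ≈ 79.0 °C

Setting the total heat transfer to zero:
0.453*1670*(T − 133) + 0.242*2010*(T − (-5.1)) = 0
(756.51 + 486.42) T = 756.51*133 + 486.42*(-5.1)
T ≈ 78.95 °C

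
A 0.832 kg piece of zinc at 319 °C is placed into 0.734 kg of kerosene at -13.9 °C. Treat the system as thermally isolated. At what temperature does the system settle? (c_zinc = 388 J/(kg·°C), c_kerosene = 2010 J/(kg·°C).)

Conservation of energy gives ΣQ = 0:
0.832×388×(T − 319) + 0.734×2010×(T − (-13.9)) = 0
322.82(T − 319) + 1475.3(T − (-13.9)) = 0
1798.2 T = 82471
T ≈ 45.86 °C

T_f ≈ 45.9 °C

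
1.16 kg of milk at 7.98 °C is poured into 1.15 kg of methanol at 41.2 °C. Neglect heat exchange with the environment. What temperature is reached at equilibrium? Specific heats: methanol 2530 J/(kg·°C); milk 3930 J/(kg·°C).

With ΣQ=0 the equilibrium temperature is the m·c-weighted mean:
T_f = (2909.5·41.2 + 4558.8·7.98) / (2909.5 + 4558.8)
    = 156251 / 7468.3 ≈ 20.92 °C

T_f ≈ 20.9 °C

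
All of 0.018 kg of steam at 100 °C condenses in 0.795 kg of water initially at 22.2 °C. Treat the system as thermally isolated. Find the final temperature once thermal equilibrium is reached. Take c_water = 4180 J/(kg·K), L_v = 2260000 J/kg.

T_f ≈ 35.9 °C

Heat gained plus heat lost sum to zero:
condense steam: −0.018×2260000 = −40680
  condensate cools 100→T: 0.018×4180×(T − 100) = 75.24(T − 100)
  original water: 3323.1(T − 22.2)
3398.3 T = 40680 + 7524 + 73773 = 121977
T ≈ 35.89 °C, under the boiling point, so the assumption holds.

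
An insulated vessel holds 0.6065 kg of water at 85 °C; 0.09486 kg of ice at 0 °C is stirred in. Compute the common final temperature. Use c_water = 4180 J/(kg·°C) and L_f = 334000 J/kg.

Sum of m c ΔT and latent-heat terms is zero:
latent heat to melt: 0.09486·334000 = 31683
  warm the meltwater: 396.51 T
  water cools: 0.6065·4180·(T − 85) = 2535.2(T − 85)
2931.7 T = 215489 − 31683 = 183806
T ≈ 62.70 °C (positive, so assuming full melt was valid).

T_f ≈ 62.7 °C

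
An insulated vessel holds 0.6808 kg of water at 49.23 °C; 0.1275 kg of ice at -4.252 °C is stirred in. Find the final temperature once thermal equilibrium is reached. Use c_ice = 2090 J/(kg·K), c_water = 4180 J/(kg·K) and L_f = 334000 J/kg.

T_f ≈ 28.5 °C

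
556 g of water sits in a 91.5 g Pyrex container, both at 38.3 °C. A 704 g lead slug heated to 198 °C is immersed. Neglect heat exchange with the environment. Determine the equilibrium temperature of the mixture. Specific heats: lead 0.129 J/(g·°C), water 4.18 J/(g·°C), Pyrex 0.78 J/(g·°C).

Conservation of energy gives ΣQ = 0:
704·0.129·(T − 198) + 556·4.18·(T − 38.3) + 91.5·0.78·(T − 38.3) = 0
2486.3 T = 109727
T = 109727 / 2486.3 = 44.1 °C

T_f ≈ 44.1 °C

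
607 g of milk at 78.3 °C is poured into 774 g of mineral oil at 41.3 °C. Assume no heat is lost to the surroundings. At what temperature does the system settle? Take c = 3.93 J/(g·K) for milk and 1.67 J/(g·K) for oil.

T_f ≈ 65.3 °C

T_f is the heat-capacity-weighted average of the initial temperatures:
T_f = (2385.5×78.3 + 1292.6×41.3) / (2385.5 + 1292.6)
    = 240169 / 3678.1 ≈ 65.30 °C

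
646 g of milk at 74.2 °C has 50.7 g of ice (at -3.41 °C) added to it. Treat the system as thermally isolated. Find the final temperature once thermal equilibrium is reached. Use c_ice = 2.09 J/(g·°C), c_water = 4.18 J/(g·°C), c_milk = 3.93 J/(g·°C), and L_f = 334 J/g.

T_f ≈ 62.2 °C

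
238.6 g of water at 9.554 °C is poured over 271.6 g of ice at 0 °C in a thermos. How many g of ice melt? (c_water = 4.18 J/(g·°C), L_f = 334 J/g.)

Heat available from the water dropping to 0 °C: 238.6×4.18×9.554 = 9528.7 J.
To melt every bit of ice: 271.6×334 = 90714 J.
Since 9528.7 < 90714 J, not all the ice melts; equilibrium is at 0 °C.
m_melt = 9528.7 / L_f = 28.53 g.

m_melted ≈ 28.5 g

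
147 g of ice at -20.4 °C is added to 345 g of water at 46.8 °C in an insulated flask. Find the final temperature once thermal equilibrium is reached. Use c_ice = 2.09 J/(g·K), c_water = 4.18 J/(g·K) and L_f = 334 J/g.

T_f ≈ 5.9 °C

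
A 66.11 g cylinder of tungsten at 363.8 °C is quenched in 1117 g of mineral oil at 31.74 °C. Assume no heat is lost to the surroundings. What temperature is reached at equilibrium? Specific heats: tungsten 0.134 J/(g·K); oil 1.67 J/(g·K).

T_f ≈ 33.3 °C

With ΣQ=0 the equilibrium temperature is the m·c-weighted mean:
T_f = (8.859·363.8 + 1865.4·31.74) / (8.859 + 1865.4)
    = 62430 / 1874.2 ≈ 33.31 °C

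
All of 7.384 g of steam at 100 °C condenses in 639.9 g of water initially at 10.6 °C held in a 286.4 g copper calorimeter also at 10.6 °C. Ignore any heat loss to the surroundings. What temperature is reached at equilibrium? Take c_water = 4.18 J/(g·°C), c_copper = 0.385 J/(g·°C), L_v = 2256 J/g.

T_f ≈ 17.5 °C

Energy conservation, ΣQ = 0:
condense steam: −7.384·2256 = −16658; condensed water 100 °C→T: 30.87(T − 100); original water: 2674.8(T − 10.6); copper cup: 286.4·0.385·(T − 10.6) = 110.26(T − 10.6)
2815.9 T = 16658 + 3086.5 + 29521 = 49266
T ≈ 17.50 °C — below 100 °C, confirming all the steam condensed.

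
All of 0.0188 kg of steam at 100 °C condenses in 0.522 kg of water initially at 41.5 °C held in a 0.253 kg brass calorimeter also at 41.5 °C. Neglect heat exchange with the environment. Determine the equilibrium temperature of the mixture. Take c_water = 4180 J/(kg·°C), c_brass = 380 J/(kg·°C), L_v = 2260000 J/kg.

T_f ≈ 61.5 °C

Taking heat into each body as positive, Σ m c ΔT = 0:
latent heat released on condensation: 0.0188·2260000 = 42488; condensate cools 100→T: 0.0188·4180·(T − 100) = 78.58(T − 100); original water: 2182(T − 41.5); brass cup: 0.253·380·(T − 41.5) = 96.14(T − 41.5)
2356.7 T = 42488 + 7858.4 + 94541 = 144888
T ≈ 61.48 °C — below 100 °C, confirming all the steam condensed.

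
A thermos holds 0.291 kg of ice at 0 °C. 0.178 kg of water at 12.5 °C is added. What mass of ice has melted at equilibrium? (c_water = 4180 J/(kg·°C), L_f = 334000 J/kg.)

Cooling the water to 0 °C releases 0.178·4180·12.5 = 9300.5 J.
Fully melting the ice requires m_ice L_f = 0.291·334000 = 97194 J.
That's not enough to melt it all — equilibrium is at 0 °C with ice remaining.
Mass melted = 9300.5/334000 ≈ 0.02785 kg.

m_melted ≈ 0.0278 kg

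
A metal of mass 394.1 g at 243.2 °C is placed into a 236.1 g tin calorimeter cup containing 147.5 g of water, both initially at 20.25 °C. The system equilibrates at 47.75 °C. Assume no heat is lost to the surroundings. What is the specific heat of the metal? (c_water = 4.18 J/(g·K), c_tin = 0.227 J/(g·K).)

c ≈ 0.239 J/(g·K)

Heat gained plus heat lost sum to zero:
394.1×c×(47.75 − 243.2) + 147.5×4.18×(47.75 − 20.25) + 236.1×0.227×(47.75 − 20.25) = 0
-77027 c = -18429
c = -18429/-77027 ≈ 0.2393 J/(g·K)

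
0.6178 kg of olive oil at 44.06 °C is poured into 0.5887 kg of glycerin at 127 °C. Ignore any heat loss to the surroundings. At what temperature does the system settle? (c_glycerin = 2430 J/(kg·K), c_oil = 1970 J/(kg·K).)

T_f ≈ 88.9 °C

Energy conservation, ΣQ = 0:
0.5887*2430*(T − 127) + 0.6178*1970*(T − 44.06) = 0
1430.5(T − 127) + 1217.1(T − 44.06) = 0
2647.6 T = 235303
T = 235303/2647.6 ≈ 88.87 °C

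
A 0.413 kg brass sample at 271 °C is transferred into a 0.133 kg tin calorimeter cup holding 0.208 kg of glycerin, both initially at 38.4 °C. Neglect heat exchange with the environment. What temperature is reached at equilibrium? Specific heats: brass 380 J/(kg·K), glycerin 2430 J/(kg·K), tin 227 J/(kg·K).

T_f is the heat-capacity-weighted average of the initial temperatures:
T_f = (156.94×271 + 505.44×38.4 + 30.19×38.4) / (156.94 + 505.44 + 30.19)
    = 63099 / 692.57 ≈ 91.11 °C

T_f ≈ 91.1 °C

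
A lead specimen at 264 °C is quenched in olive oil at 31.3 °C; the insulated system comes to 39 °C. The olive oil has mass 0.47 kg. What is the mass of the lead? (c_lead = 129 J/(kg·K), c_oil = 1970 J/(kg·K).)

|Q_lead| = |Q_oil|:
m·129·(264 − 39) = 0.47·1970·(39 − 31.3)
29025 m = 7129.4  ⇒  m ≈ 0.2456 kg

m ≈ 0.246 kg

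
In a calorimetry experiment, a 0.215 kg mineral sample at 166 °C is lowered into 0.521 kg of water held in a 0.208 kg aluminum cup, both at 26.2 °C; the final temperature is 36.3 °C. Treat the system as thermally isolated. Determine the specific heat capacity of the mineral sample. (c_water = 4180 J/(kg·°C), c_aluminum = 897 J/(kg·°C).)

c ≈ 856 J/(kg·°C)

Taking heat into each body as positive, Σ m c ΔT = 0:
0.215×c×(36.3 − 166) + 0.521×4180×(36.3 − 26.2) + 0.208×897×(36.3 − 26.2) = 0
-27.89 c = -23880
c = -23880/-27.89 ≈ 856.4 J/(kg·°C)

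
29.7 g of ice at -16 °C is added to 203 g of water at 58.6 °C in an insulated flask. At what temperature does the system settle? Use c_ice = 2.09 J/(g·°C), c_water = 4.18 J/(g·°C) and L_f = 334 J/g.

Energy balance with sensible and latent terms:
ice -16→0 °C: 29.7×2.09×16 = 993.17; fusion: m_ice L_f = 29.7×334 = 9919.8; warm the meltwater: 124.15 T; water cools: 203×4.18×(T − 58.6) = 848.54(T − 58.6)
972.69 T = 49724 − 10913 = 38811
T ≈ 39.90 °C. Since T > 0 °C, the all-ice-melts assumption holds.

T_f ≈ 39.9 °C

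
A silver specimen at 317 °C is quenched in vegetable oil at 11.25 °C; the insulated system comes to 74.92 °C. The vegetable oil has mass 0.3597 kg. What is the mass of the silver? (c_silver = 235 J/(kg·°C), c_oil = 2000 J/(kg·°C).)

Let T be the final temperature. ΣQ_i = 0:
m×235×(74.92 − 317) + 0.3597×2000×(74.92 − 11.25) = 0
-56889 m = -45804
m = -45804/-56889 ≈ 0.8052 kg

m ≈ 0.805 kg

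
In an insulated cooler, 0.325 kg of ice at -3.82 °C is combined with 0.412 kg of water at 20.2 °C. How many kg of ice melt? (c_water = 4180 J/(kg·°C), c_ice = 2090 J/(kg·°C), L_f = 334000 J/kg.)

m_melted ≈ 0.0964 kg

Heat available from the water dropping to 0 °C: 0.412×4180×20.2 = 34788 J.
Warming the ice to 0 °C takes 0.325×2090×3.82 = 2594.7 J, leaving 32193 J for melting.
To melt every bit of ice: 0.325×334000 = 108550 J.
Since 32193 < 108550 J, not all the ice melts; equilibrium is at 0 °C.
m_melted×334000 = 32193  ⇒  m_melted ≈ 0.09639 kg.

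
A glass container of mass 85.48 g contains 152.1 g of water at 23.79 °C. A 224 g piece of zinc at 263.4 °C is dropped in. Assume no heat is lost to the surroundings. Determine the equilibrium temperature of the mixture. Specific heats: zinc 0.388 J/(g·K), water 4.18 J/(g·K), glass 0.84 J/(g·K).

T_f ≈ 50.0 °C

Heat gained plus heat lost sum to zero:
224*0.388*(T − 263.4) + 152.1*4.18*(T − 23.79) + 85.48*0.84*(T − 23.79) = 0
86.91(T − 263.4) + 635.78(T − 23.79) + 71.8(T − 23.79) = 0
(86.91 + 635.78 + 71.8) T = 86.91*263.4 + 635.78*23.79 + 71.8*23.79
T = 39726/794.49 ≈ 50.00 °C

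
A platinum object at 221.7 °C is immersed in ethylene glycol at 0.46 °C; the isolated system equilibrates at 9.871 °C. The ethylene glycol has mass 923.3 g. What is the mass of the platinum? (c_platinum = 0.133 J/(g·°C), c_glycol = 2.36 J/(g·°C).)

m ≈ 728 g

|Q_platinum| = |Q_glycol|:
m×0.133×(221.7 − 9.871) = 923.3×2.36×(9.871 − 0.46)
28.17 m = 20506  ⇒  m ≈ 727.9 g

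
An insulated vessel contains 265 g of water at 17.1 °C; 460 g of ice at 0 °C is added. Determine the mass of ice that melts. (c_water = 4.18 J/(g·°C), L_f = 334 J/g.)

Water can give up m c ΔT = 265·4.18·17.1 = 18942 J before reaching 0 °C.
Melting all 460 g of ice would need 460·334 = 153640 J.
Since 18942 < 153640 J, not all the ice melts; equilibrium is at 0 °C.
m_melted·334 = 18942  ⇒  m_melted ≈ 56.71 g.

m_melted ≈ 56.7 g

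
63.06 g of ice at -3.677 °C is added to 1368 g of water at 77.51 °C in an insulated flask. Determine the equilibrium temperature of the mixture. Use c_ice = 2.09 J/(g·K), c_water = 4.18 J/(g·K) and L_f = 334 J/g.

T_f ≈ 70.5 °C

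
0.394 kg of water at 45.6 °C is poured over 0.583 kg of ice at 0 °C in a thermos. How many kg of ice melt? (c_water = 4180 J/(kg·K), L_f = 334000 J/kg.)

m_melted ≈ 0.225 kg

Water can give up m c ΔT = 0.394·4180·45.6 = 75100 J before reaching 0 °C.
To melt every bit of ice: 0.583·334000 = 194722 J.
That's not enough to melt it all — equilibrium is at 0 °C with ice remaining.
m_melt = 75100 / L_f = 0.2248 kg.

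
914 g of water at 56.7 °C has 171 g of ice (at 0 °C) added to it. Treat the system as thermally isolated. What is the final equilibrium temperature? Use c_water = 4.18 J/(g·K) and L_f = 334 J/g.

Conservation of energy gives ΣQ = 0:
fusion: m_ice L_f = 171×334 = 57114
  meltwater 0→T: 171×4.18×T = 714.78 T
  water cools: 914×4.18×(T − 56.7) = 3820.5(T − 56.7)
4535.3 T = 216623 − 57114 = 159509
T ≈ 35.17 °C (positive, so assuming full melt was valid).

T_f ≈ 35.2 °C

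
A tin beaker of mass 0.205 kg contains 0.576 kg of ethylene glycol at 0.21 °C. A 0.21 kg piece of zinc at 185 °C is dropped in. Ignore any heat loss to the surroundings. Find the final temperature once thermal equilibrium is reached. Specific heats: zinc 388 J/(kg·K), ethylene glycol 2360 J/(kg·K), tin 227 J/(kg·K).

T_f is the heat-capacity-weighted average of the initial temperatures:
T_f = (81.48*185 + 1359.4*0.21 + 46.53*0.21) / (81.48 + 1359.4 + 46.53)
    = 15369 / 1487.4 ≈ 10.33 °C

T_f ≈ 10.3 °C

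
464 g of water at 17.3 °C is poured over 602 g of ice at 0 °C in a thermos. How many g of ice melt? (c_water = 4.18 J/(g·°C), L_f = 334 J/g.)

Cooling the water to 0 °C releases 464·4.18·17.3 = 33554 J.
Fully melting the ice requires m_ice L_f = 602·334 = 201068 J.
That's not enough to melt it all — equilibrium is at 0 °C with ice remaining.
Mass melted = 33554/334 ≈ 100.5 g.

m_melted ≈ 100 g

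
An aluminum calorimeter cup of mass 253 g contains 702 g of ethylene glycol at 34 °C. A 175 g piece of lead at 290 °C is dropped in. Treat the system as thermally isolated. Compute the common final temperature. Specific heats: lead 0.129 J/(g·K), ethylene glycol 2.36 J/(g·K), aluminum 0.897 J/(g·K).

Energy conservation, ΣQ = 0:
175×0.129×(T − 290) + 702×2.36×(T − 34) + 253×0.897×(T − 34) = 0
(22.57 + 1656.7 + 226.94) T = 22.57×290 + 1656.7×34 + 226.94×34
T ≈ 37.03 °C

T_f ≈ 37.0 °C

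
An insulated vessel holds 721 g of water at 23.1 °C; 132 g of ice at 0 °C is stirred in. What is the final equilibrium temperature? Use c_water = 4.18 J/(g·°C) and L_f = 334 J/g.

T_f ≈ 7.2 °C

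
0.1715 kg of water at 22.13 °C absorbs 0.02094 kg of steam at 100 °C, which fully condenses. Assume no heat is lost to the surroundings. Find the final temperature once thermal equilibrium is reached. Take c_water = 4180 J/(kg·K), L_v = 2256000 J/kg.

Sum of m c ΔT and latent-heat terms is zero:
steam→water at 100 °C releases m L_v = 0.02094·2256000 = 47241; condensed water 100 °C→T: 87.53(T − 100); original water: 716.87(T − 22.13)
804.4 T = 47241 + 8752.9 + 15864 = 71858
T ≈ 89.33 °C — below 100 °C, confirming all the steam condensed.

T_f ≈ 89.3 °C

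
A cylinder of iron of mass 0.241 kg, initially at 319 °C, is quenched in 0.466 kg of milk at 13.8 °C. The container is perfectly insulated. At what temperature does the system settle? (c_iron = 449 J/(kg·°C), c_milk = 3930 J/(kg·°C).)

T_f ≈ 30.8 °C

Energy conservation, ΣQ = 0:
0.241·449·(T − 319) + 0.466·3930·(T − 13.8) = 0
1939.6 T = 59792
T = 59792 / 1939.6 = 30.8 °C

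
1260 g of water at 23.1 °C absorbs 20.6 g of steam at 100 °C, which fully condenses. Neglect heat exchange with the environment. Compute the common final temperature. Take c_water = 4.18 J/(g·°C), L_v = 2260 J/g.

Energy balance with sensible and latent terms:
latent heat released on condensation: 20.6×2260 = 46556; condensate cools 100→T: 20.6×4.18×(T − 100) = 86.11(T − 100); original water: 5266.8(T − 23.1)
5352.9 T = 46556 + 8610.8 + 121663 = 176830
T ≈ 33.03 °C (< 100 °C, so full condensation is consistent).

T_f ≈ 33.0 °C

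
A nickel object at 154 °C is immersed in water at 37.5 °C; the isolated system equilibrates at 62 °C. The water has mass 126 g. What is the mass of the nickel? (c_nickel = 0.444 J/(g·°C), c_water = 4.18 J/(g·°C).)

|Q_nickel| = |Q_water|:
m·0.444·(154 − 62) = 126·4.18·(62 − 37.5)
40.85 m = 12904  ⇒  m ≈ 315.9 g

m ≈ 316 g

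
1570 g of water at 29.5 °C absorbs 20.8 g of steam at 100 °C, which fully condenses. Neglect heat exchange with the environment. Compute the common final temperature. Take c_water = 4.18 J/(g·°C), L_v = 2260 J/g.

T_f ≈ 37.5 °C

Taking heat into each body as positive, Σ m c ΔT = 0:
latent heat released on condensation: 20.8·2260 = 47008
  condensed water 100 °C→T: 86.94(T − 100)
  water warms: 1570·4.18·(T − 29.5) = 6562.6(T − 29.5)
6649.5 T = 47008 + 8694.4 + 193597 = 249299
T ≈ 37.49 °C, under the boiling point, so the assumption holds.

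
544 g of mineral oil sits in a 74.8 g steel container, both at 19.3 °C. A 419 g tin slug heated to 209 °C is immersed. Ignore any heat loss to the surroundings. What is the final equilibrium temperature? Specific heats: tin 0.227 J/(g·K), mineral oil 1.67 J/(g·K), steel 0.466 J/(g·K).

T_f ≈ 36.7 °C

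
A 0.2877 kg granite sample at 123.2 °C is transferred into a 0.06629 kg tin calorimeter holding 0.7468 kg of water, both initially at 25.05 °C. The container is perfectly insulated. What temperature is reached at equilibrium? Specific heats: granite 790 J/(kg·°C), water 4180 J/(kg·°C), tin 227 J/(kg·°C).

Let T be the final temperature. ΣQ_i = 0:
0.2877×790×(T − 123.2) + 0.7468×4180×(T − 25.05) + 0.06629×227×(T − 25.05) = 0
3364 T = 106575
T = 106575 / 3364 = 31.7 °C

T_f ≈ 31.7 °C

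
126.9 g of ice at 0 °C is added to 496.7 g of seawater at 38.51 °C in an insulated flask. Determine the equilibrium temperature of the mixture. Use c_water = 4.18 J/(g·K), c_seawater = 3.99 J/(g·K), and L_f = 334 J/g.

T_f ≈ 13.5 °C

Conservation of energy gives ΣQ = 0:
fusion: m_ice L_f = 126.9·334 = 42385; warm the meltwater: 530.44 T; seawater: 1981.8(T − 38.51)
2512.3 T = 76320 − 42385 = 33936
T ≈ 13.51 °C. Since T > 0 °C, the all-ice-melts assumption holds.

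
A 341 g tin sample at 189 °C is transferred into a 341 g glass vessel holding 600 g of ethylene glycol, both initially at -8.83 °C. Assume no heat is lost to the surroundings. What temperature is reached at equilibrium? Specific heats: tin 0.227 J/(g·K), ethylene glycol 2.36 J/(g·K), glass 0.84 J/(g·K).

T_f ≈ -0.2 °C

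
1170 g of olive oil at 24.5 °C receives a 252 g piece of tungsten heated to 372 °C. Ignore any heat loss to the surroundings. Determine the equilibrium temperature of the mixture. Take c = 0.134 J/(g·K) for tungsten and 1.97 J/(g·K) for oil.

Let T be the final temperature. ΣQ_i = 0:
252×0.134×(T − 372) + 1170×1.97×(T − 24.5) = 0
(33.77 + 2304.9) T = 33.77×372 + 2304.9×24.5
T ≈ 29.52 °C

T_f ≈ 29.5 °C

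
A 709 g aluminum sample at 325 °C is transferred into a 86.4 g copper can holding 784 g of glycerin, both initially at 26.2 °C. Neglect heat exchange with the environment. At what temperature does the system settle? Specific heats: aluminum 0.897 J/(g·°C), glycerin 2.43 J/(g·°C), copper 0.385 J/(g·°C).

T_f = Σ m_i c_i T_i / Σ m_i c_i:
T_f = (635.97*325 + 1905.1*26.2 + 33.26*26.2) / (635.97 + 1905.1 + 33.26)
    = 257477 / 2574.4 ≈ 100.02 °C

T_f ≈ 100.0 °C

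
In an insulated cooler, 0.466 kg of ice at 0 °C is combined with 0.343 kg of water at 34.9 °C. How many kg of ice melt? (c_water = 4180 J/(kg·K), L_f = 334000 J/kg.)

Cooling the water to 0 °C releases 0.343×4180×34.9 = 50038 J.
Melting all 0.466 kg of ice would need 0.466×334000 = 155644 J.
Since 50038 < 155644 J, not all the ice melts; equilibrium is at 0 °C.
m_melted×334000 = 50038  ⇒  m_melted ≈ 0.1498 kg.

m_melted ≈ 0.15 kg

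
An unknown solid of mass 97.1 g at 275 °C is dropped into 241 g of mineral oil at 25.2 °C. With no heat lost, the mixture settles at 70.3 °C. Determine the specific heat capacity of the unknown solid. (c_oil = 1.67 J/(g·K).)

m_s c (T_s − T_f) = m_oil c_oil (T_f − T_0):
97.1×c×(275 − 70.3) = 241×1.67×(70.3 − 25.2)
19876 c = 18151  ⇒  c ≈ 0.9132 J/(g·K)

c ≈ 0.913 J/(g·K)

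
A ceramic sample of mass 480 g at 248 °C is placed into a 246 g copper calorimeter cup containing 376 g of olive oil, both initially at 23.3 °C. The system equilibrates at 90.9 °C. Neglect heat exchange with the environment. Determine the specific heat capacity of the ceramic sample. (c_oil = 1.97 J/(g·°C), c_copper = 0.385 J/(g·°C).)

c ≈ 0.749 J/(g·°C)

Let T be the final temperature. ΣQ_i = 0:
480·c·(90.9 − 248) + 376·1.97·(90.9 − 23.3) + 246·0.385·(90.9 − 23.3) = 0
-75408 c = -56475
c = -56475/-75408 ≈ 0.7489 J/(g·°C)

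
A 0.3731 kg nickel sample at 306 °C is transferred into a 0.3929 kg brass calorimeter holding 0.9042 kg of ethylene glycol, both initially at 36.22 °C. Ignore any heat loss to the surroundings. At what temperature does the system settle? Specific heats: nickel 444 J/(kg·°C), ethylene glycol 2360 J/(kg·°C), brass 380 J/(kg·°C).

Let T be the final temperature. ΣQ_i = 0:
0.3731·444·(T − 306) + 0.9042·2360·(T − 36.22) + 0.3929·380·(T − 36.22) = 0
165.66(T − 306) + 2133.9(T − 36.22) + 149.3(T − 36.22) = 0
(165.66 + 2133.9 + 149.3) T = 165.66·306 + 2133.9·36.22 + 149.3·36.22
T = 133389 / 2448.9 = 54.5 °C

T_f ≈ 54.5 °C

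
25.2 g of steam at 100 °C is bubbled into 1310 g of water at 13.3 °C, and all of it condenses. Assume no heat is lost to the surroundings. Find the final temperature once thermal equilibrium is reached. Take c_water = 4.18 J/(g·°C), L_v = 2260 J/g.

T_f ≈ 25.1 °C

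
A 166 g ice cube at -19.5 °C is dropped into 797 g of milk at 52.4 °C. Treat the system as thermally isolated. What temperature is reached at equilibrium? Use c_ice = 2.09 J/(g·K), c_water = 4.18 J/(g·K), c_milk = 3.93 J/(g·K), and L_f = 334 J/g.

T_f ≈ 26.6 °C

Heat gained plus heat lost sum to zero:
warm ice to 0 °C: 166·2.09·(0 − (-19.5)) = 6765.3; melt ice: 166·334 = 55444; warm the meltwater: 693.88 T; milk: 3132.2(T − 52.4)
3826.1 T = 164128 − 62209 = 101918
T ≈ 26.64 °C. Since T > 0 °C, the all-ice-melts assumption holds.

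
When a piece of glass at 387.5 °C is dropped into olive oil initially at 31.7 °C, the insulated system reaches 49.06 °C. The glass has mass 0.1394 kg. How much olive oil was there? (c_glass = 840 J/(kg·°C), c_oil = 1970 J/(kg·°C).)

|Q_glass| = |Q_oil|:
0.1394·840·(387.5 − 49.06) = m·1970·(49.06 − 31.7)
34199 m = 39630  ⇒  m ≈ 1.159 kg

m ≈ 1.16 kg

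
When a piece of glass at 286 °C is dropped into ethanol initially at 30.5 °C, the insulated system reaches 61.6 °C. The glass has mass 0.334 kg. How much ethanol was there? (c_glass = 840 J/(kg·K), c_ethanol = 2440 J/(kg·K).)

Heat gained plus heat lost sum to zero:
0.334×840×(61.6 − 286) + m×2440×(61.6 − 30.5) = 0
75884 m = 62958
m = 62958/75884 ≈ 0.8297 kg

m ≈ 0.83 kg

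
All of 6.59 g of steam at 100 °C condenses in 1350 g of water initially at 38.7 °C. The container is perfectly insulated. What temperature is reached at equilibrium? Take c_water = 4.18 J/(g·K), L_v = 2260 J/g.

Sum of m c ΔT and latent-heat terms is zero:
latent heat released on condensation: 6.59×2260 = 14893
  condensed water 100 °C→T: 27.55(T − 100)
  water warms: 1350×4.18×(T − 38.7) = 5643(T − 38.7)
5670.5 T = 14893 + 2754.6 + 218384 = 236032
T ≈ 41.62 °C (< 100 °C, so full condensation is consistent).

T_f ≈ 41.6 °C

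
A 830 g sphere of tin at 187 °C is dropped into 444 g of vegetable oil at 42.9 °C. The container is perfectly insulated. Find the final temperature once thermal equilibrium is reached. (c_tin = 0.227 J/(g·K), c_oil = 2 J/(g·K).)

T_f ≈ 68.1 °C

With ΣQ=0 the equilibrium temperature is the m·c-weighted mean:
T_f = (188.41·187 + 888·42.9) / (188.41 + 888)
    = 73328 / 1076.4 ≈ 68.12 °C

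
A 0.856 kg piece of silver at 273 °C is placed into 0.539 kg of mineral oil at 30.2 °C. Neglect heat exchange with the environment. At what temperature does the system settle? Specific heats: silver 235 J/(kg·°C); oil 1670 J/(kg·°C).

With ΣQ=0 the equilibrium temperature is the m·c-weighted mean:
T_f = (201.16·273 + 900.13·30.2) / (201.16 + 900.13)
    = 82101 / 1101.3 ≈ 74.55 °C

T_f ≈ 74.5 °C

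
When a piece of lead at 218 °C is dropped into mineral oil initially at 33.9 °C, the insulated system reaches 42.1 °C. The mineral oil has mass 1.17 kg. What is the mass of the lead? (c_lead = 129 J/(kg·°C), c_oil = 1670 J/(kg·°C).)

m ≈ 0.706 kg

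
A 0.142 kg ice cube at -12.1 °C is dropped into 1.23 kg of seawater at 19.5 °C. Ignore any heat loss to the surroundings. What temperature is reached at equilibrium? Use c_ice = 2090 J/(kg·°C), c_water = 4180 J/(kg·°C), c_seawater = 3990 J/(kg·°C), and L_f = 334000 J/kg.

Setting the total heat transfer to zero:
ice -12.1→0 °C: 0.142·2090·12.1 = 3591; melt ice: 0.142·334000 = 47428; warm the meltwater: 593.56 T; seawater cools: 1.23·3990·(T − 19.5) = 4907.7(T − 19.5)
5501.3 T = 95700 − 51019 = 44681
T ≈ 8.12 °C. Since T > 0 °C, the all-ice-melts assumption holds.

T_f ≈ 8.1 °C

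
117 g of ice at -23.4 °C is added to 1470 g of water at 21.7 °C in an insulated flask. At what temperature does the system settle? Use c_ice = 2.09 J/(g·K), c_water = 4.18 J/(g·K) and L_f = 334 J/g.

T_f ≈ 13.3 °C

Energy conservation, ΣQ = 0:
ice -23.4→0 °C: 117·2.09·23.4 = 5722; melt ice: 117·334 = 39078; warm the meltwater: 489.06 T; water: 6144.6(T − 21.7)
6633.7 T = 133338 − 44800 = 88538
T ≈ 13.35 °C (positive, so assuming full melt was valid).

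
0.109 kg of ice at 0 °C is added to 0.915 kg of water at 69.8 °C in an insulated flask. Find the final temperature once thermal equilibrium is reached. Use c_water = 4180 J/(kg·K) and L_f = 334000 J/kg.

Energy conservation, ΣQ = 0:
latent heat to melt: 0.109·334000 = 36406
  meltwater 0→T: 0.109·4180·T = 455.62 T
  water cools: 0.915·4180·(T − 69.8) = 3824.7(T − 69.8)
4280.3 T = 266964 − 36406 = 230558
T ≈ 53.86 °C. Since T > 0 °C, the all-ice-melts assumption holds.

T_f ≈ 53.9 °C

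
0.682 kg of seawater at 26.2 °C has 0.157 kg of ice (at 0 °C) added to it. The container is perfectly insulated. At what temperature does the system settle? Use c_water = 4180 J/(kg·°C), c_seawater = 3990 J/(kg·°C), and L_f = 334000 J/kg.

T_f ≈ 5.6 °C

Setting the total heat transfer to zero:
latent heat to melt: 0.157×334000 = 52438; warm the meltwater: 656.26 T; seawater cools: 0.682×3990×(T − 26.2) = 2721.2(T − 26.2)
3377.4 T = 71295 − 52438 = 18857
T ≈ 5.58 °C (positive, so assuming full melt was valid).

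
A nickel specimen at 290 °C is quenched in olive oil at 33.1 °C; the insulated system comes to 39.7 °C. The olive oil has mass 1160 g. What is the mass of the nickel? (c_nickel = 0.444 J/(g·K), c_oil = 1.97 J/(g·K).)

|Q_nickel| = |Q_oil|:
m×0.444×(290 − 39.7) = 1160×1.97×(39.7 − 33.1)
111.13 m = 15082  ⇒  m ≈ 135.7 g

m ≈ 136 g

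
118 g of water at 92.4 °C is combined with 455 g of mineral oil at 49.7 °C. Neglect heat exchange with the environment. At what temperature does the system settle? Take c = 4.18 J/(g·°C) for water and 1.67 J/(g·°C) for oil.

Set heat shed by the hot body equal to heat absorbed by the cold body:
118×4.18×(92.4 − T) = 455×1.67×(T − 49.7)
493.24(92.4 − T) = 759.85(T − 49.7)
1253.1 T = 83340  ⇒  T ≈ 66.51 °C

T_f ≈ 66.5 °C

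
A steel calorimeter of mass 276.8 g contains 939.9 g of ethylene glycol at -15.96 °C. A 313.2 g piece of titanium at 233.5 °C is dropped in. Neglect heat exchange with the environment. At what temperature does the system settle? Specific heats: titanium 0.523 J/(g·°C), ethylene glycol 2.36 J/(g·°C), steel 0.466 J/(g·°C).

T_f ≈ 0.3 °C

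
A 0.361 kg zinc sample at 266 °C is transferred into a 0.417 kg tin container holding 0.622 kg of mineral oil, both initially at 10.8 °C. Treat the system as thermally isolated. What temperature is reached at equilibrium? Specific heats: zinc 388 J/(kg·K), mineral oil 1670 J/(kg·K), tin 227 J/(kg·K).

T_f ≈ 38.9 °C

Let T be the final temperature. ΣQ_i = 0:
0.361·388·(T − 266) + 0.622·1670·(T − 10.8) + 0.417·227·(T − 10.8) = 0
(140.07 + 1038.7 + 94.66) T = 140.07·266 + 1038.7·10.8 + 94.66·10.8
T = 49499/1273.5 ≈ 38.87 °C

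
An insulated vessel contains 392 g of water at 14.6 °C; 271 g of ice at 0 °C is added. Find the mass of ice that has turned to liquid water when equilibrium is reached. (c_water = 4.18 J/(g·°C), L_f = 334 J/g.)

Water can give up m c ΔT = 392·4.18·14.6 = 23923 J before reaching 0 °C.
Fully melting the ice requires m_ice L_f = 271·334 = 90514 J.
Since 23923 < 90514 J, not all the ice melts; equilibrium is at 0 °C.
m_melt = 23923 / L_f = 71.63 g.

m_melted ≈ 71.6 g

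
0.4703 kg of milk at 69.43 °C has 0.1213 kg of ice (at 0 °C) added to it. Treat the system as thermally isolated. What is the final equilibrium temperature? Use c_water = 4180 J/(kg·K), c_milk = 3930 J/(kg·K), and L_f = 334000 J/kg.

T_f ≈ 37.3 °C

Energy conservation, ΣQ = 0:
melt ice: 0.1213·334000 = 40514
  meltwater 0→T: 0.1213·4180·T = 507.03 T
  milk: 1848.3(T − 69.43)
2355.3 T = 128326 − 40514 = 87812
T ≈ 37.28 °C — above 0 °C, consistent with complete melting.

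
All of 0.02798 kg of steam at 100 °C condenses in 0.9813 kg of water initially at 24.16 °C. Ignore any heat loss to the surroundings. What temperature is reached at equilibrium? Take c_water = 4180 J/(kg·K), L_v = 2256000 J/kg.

T_f ≈ 41.2 °C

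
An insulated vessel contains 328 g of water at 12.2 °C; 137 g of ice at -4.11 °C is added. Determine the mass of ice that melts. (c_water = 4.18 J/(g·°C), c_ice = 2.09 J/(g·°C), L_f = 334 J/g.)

Cooling the water to 0 °C releases 328×4.18×12.2 = 16727 J.
Warming the ice to 0 °C takes 137×2.09×4.11 = 1176.8 J, leaving 15550 J for melting.
Melting all 137 g of ice would need 137×334 = 45758 J.
15550 J < 45758 J, so only part of the ice melts and the system sits at 0 °C.
m_melt = 15550 / L_f = 46.56 g.

m_melted ≈ 46.6 g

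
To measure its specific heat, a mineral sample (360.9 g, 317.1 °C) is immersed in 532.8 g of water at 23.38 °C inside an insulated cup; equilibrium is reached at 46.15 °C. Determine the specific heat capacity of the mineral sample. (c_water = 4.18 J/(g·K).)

Net heat exchanged in the isolated system is zero:
360.9·c·(46.15 − 317.1) + 532.8·4.18·(46.15 − 23.38) = 0
-97786 c = -50711
c = -50711/-97786 ≈ 0.5186 J/(g·K)

c ≈ 0.519 J/(g·K)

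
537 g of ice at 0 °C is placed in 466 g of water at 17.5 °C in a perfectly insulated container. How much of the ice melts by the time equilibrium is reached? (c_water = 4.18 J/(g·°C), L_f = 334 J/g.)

Water can give up m c ΔT = 466×4.18×17.5 = 34088 J before reaching 0 °C.
Melting all 537 g of ice would need 537×334 = 179358 J.
34088 J < 179358 J, so only part of the ice melts and the system sits at 0 °C.
m_melt = 34088 / L_f = 102.1 g.

m_melted ≈ 102 g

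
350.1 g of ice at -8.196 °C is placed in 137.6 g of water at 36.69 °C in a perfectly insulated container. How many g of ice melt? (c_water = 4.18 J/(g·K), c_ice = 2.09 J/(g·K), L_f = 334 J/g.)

m_melted ≈ 45.2 g

Water can give up m c ΔT = 137.6×4.18×36.69 = 21103 J before reaching 0 °C.
Warming the ice to 0 °C takes 350.1×2.09×8.196 = 5997.1 J, leaving 15106 J for melting.
Melting all 350.1 g of ice would need 350.1×334 = 116933 J.
That's not enough to melt it all — equilibrium is at 0 °C with ice remaining.
m_melted×334 = 15106  ⇒  m_melted ≈ 45.23 g.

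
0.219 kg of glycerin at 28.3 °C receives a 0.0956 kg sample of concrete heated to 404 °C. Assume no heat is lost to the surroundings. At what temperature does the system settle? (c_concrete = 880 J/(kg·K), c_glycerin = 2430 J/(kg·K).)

T_f ≈ 79.6 °C

Heat lost by the concrete equals heat gained by the glycerin:
0.0956·880·(404 − T) = 0.219·2430·(T − 28.3)
84.13(404 − T) = 532.17(T − 28.3)
616.3 T = 49048  ⇒  T ≈ 79.59 °C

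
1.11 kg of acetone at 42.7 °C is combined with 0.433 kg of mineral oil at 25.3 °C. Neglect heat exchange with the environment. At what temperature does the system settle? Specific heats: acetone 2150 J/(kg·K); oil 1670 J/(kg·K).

T_f ≈ 38.7 °C

Heat gained plus heat lost sum to zero:
1.11*2150*(T − 42.7) + 0.433*1670*(T − 25.3) = 0
2386.5(T − 42.7) + 723.11(T − 25.3) = 0
(2386.5 + 723.11) T = 2386.5*42.7 + 723.11*25.3
T ≈ 38.65 °C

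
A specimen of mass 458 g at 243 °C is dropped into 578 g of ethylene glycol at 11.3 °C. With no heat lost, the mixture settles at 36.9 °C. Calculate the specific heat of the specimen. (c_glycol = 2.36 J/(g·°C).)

c ≈ 0.37 J/(g·°C)

m_s c (T_s − T_f) = m_glycol c_glycol (T_f − T_0):
458·c·(243 − 36.9) = 578·2.36·(36.9 − 11.3)
94394 c = 34920  ⇒  c ≈ 0.3699 J/(g·°C)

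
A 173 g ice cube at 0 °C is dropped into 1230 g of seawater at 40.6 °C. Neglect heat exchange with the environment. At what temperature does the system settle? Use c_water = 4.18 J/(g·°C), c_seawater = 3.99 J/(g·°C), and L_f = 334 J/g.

T_f ≈ 25.1 °C

Net heat exchanged in the isolated system is zero:
fusion: m_ice L_f = 173·334 = 57782; warm the meltwater: 723.14 T; seawater cools: 1230·3.99·(T − 40.6) = 4907.7(T − 40.6)
5630.8 T = 199253 − 57782 = 141471
T ≈ 25.12 °C. Since T > 0 °C, the all-ice-melts assumption holds.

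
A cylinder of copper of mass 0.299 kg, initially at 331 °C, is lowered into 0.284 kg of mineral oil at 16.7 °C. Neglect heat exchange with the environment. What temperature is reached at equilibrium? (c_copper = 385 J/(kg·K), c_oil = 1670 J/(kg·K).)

Heat gained plus heat lost sum to zero:
0.299*385*(T − 331) + 0.284*1670*(T − 16.7) = 0
589.39 T = 46024
T ≈ 78.09 °C

T_f ≈ 78.1 °C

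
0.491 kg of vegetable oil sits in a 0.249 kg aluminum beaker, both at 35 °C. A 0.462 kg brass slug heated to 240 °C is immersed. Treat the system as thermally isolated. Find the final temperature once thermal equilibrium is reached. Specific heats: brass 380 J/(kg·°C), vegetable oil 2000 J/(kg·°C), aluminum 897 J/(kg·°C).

T_f ≈ 61.1 °C

Energy conservation, ΣQ = 0:
0.462×380×(T − 240) + 0.491×2000×(T − 35) + 0.249×897×(T − 35) = 0
1380.9 T = 84322
T ≈ 61.06 °C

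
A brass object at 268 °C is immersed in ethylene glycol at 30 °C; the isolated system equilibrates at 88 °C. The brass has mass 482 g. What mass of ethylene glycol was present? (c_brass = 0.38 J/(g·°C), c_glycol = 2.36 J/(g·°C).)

Conservation of energy gives ΣQ = 0:
482×0.38×(88 − 268) + m×2.36×(88 − 30) = 0
136.88 m = 32969
m = 32969/136.88 ≈ 240.9 g

m ≈ 241 g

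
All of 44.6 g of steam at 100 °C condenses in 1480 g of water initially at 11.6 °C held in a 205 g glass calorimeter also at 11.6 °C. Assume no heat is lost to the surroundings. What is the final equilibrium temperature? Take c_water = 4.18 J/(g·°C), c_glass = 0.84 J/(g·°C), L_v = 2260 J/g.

Taking heat into each body as positive, Σ m c ΔT = 0:
steam→water at 100 °C releases m L_v = 44.6×2260 = 100796
  condensed water 100 °C→T: 186.43(T − 100)
  water warms: 1480×4.18×(T − 11.6) = 6186.4(T − 11.6)
  glass cup: 205×0.84×(T − 11.6) = 172.2(T − 11.6)
6545 T = 100796 + 18643 + 73760 = 193199
T ≈ 29.52 °C (< 100 °C, so full condensation is consistent).

T_f ≈ 29.5 °C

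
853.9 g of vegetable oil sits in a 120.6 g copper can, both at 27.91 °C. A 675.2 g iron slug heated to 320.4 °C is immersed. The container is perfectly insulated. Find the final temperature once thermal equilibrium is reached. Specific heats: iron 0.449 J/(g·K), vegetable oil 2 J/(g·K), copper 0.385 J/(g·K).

T_f ≈ 71.0 °C

T_f is the heat-capacity-weighted average of the initial temperatures:
T_f = (303.16×320.4 + 1707.8×27.91 + 46.43×27.91) / (303.16 + 1707.8 + 46.43)
    = 146095 / 2057.4 ≈ 71.01 °C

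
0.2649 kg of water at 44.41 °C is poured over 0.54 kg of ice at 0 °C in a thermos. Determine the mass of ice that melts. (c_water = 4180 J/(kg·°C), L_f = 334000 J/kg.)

Water can give up m c ΔT = 0.2649×4180×44.41 = 49174 J before reaching 0 °C.
Melting all 0.54 kg of ice would need 0.54×334000 = 180360 J.
That's not enough to melt it all — equilibrium is at 0 °C with ice remaining.
m_melted×334000 = 49174  ⇒  m_melted ≈ 0.1472 kg.

m_melted ≈ 0.147 kg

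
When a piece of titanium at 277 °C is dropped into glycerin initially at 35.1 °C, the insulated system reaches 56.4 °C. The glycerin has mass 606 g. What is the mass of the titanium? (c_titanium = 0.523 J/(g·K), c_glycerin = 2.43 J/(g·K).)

m ≈ 272 g

Let T be the final temperature. ΣQ_i = 0:
m×0.523×(56.4 − 277) + 606×2.43×(56.4 − 35.1) = 0
-115.37 m = -31366
m = -31366/-115.37 ≈ 271.9 g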